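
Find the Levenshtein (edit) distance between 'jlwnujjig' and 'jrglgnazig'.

Let D[i][j] be the edit distance between the first i characters of 'jlwnujjig' and the first j characters of 'jrglgnazig', with D[i][0] = i, D[0][j] = j, and D[i][j] = D[i-1][j-1] if the characters match, else 1 + min(D[i-1][j], D[i][j-1], D[i-1][j-1]). Filling the table (rows: prefixes of 'jlwnujjig', columns: prefixes of 'jrglgnazig'):
     ε  j  r  g  l  g  n  a  z  i  g
  ε  0  1  2  3  4  5  6  7  8  9 10
  j  1  0  1  2  3  4  5  6  7  8  9
  l  2  1  1  2  2  3  4  5  6  7  8
  w  3  2  2  2  3  3  4  5  6  7  8
  n  4  3  3  3  3  4  3  4  5  6  7
  u  5  4  4  4  4  4  4  4  5  6  7
  j  6  5  5  5  5  5  5  5  5  6  7
  j  7  6  6  6  6  6  6  6  6  6  7
  i  8  7  7  7  7  7  7  7  7  6  7
  g  9  8  8  7  8  7  8  8  8  7  6
The bottom-right entry gives D[9][10] = 6, so no sequence of fewer than 6 edits works. Backtracking through the table gives one optimal edit sequence (6 edits):
  jlwnujjig → jrlwnujjig (ins r @2)
  jrlwnujjig → jrglwnujjig (ins g @3)
  jrglwnujjig → jrglgnujjig (sub w→g @5)
  jrglgnujjig → jrglgnjjig (del u @7)
  jrglgnjjig → jrglgnajig (sub j→a @7)
  jrglgnajig → jrglgnazig (sub j→z @8)
Edit distance = 6.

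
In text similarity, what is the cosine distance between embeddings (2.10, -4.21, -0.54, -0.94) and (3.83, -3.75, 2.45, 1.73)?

With u = (2.10, -4.21, -0.54, -0.94), v = (3.83, -3.75, 2.45, 1.73):
u·v = 2.1·3.83 + (-4.21)·(-3.75) + (-0.54)·2.45 + (-0.94)·1.73 = 8.043 + 15.7875 + (-1.323) + (-1.6262) = 20.8813.
|u| = √(2.1² + (-4.21)² + (-0.54)² + (-0.94)²) = √(4.41 + 17.7241 + 0.2916 + 0.8836) = √23.3093, |v| = √(3.83² + (-3.75)² + 2.45² + 1.73²) = √(14.6689 + 14.0625 + 6.0025 + 2.9929) = √37.7268.
cos θ = (u·v)/(|u||v|) = 20.8813/(√23.3093·√37.7268) ≈ 0.7042
Cosine distance = 1 - cos θ ≈ 1 - 0.7042 = 0.2958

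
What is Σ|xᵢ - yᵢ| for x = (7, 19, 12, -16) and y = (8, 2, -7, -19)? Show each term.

Σ|x_i - y_i| = |7 - 8| + |19 - 2| + |12 - (-7)| + |-16 - (-19)| = 1 + 17 + 19 + 3 = 40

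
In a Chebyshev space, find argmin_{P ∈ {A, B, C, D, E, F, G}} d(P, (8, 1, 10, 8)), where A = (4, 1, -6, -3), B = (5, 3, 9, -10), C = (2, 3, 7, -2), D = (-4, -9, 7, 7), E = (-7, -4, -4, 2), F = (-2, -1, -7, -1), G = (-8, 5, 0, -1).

Distances: d(A) = 16, d(B) = 18, d(C) = 10, d(D) = 12, d(E) = 15, d(F) = 17, d(G) = 16. Nearest: C = (2, 3, 7, -2) with distance 10.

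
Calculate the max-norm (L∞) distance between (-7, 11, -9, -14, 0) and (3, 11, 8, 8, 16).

max(|x_i - y_i|) = max(|-7 - 3|, |11 - 11|, |-9 - 8|, |-14 - 8|, |0 - 16|) = max(10, 0, 17, 22, 16) = 22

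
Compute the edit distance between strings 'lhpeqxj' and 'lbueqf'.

Let D[i][j] be the edit distance between the first i characters of 'lhpeqxj' and the first j characters of 'lbueqf', with D[i][0] = i, D[0][j] = j, and D[i][j] = D[i-1][j-1] if the characters match, else 1 + min(D[i-1][j], D[i][j-1], D[i-1][j-1]). Filling the table (rows: prefixes of 'lhpeqxj', columns: prefixes of 'lbueqf'):
     ε  l  b  u  e  q  f
  ε  0  1  2  3  4  5  6
  l  1  0  1  2  3  4  5
  h  2  1  1  2  3  4  5
  p  3  2  2  2  3  4  5
  e  4  3  3  3  2  3  4
  q  5  4  4  4  3  2  3
  x  6  5  5  5  4  3  3
  j  7  6  6  6  5  4  4
The bottom-right entry gives D[7][6] = 4, so no sequence of fewer than 4 edits works. Backtracking through the table gives one optimal edit sequence (4 edits):
  lhpeqxj → lbpeqxj (sub h→b @2)
  lbpeqxj → lbueqxj (sub p→u @3)
  lbueqxj → lbueqj (del x @6)
  lbueqj → lbueqf (sub j→f @6)
Edit distance = 4.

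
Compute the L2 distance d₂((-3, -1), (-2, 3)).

√(Σ(x_i - y_i)²) = √((-3 - (-2))² + (-1 - 3)²)
= √((-1)² + (-4)²) = √(1 + 16) = √17 ≈ 4.1231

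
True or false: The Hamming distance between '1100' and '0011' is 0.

Differing positions: 1, 2, 3, 4. Hamming distance = 4, so the claim that d_H = 0 is false.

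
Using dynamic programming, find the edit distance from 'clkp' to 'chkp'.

Let D[i][j] be the edit distance between the first i characters of 'clkp' and the first j characters of 'chkp', with D[i][0] = i, D[0][j] = j, and D[i][j] = D[i-1][j-1] if the characters match, else 1 + min(D[i-1][j], D[i][j-1], D[i-1][j-1]). Filling the table (rows: prefixes of 'clkp', columns: prefixes of 'chkp'):
     ε  c  h  k  p
  ε  0  1  2  3  4
  c  1  0  1  2  3
  l  2  1  1  2  3
  k  3  2  2  1  2
  p  4  3  3  2  1
The bottom-right entry gives D[4][4] = 1, so no sequence of fewer than 1 edit works. Backtracking through the table gives one optimal edit sequence (1 edit):
  clkp → chkp (sub l→h @2)
Edit distance = 1.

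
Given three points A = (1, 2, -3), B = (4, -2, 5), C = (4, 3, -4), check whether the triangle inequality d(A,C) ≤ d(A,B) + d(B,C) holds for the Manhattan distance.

d(A,B) = 3 + 4 + 8 = 15, d(B,C) = 0 + 5 + 9 = 14, d(A,C) = 3 + 1 + 1 = 5.
d(A,C) = 5 ≤ 15 + 14 = 29. Triangle inequality is satisfied.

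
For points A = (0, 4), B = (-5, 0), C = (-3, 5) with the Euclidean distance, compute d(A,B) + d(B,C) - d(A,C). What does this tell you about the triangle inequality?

d(A,B) = √(5² + 4²) = √41 ≈ 6.4031, d(B,C) = √(2² + 5²) = √29 ≈ 5.3852, d(A,C) = √(3² + 1²) = √10 ≈ 3.1623.
d(A,B) + d(B,C) - d(A,C) = 6.4031 + 5.3852 - 3.1623 = 11.7883 - 3.1623 = 8.626 (to 4 decimal places). This is ≥ 0, so the triangle inequality holds for these points.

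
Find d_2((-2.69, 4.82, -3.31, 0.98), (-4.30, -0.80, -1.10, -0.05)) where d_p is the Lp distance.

(Σ|x_i - y_i|^2)^(1/2) = (|-2.69 - (-4.3)|^2 + |4.82 - (-0.8)|^2 + |-3.31 - (-1.1)|^2 + |0.98 - (-0.05)|^2)^(1/2)
= (1.61^2 + 5.62^2 + 2.21^2 + 1.03^2)^(1/2) = (2.5921 + 31.5844 + 4.8841 + 1.0609)^(1/2) = (40.1215)^(1/2) ≈ 6.3342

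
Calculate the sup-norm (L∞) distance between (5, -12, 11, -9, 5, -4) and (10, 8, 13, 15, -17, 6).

max(|x_i - y_i|) = max(|5 - 10|, |-12 - 8|, |11 - 13|, |-9 - 15|, |5 - (-17)|, |-4 - 6|) = max(5, 20, 2, 24, 22, 10) = 24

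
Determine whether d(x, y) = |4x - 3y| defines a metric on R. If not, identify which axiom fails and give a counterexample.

No. d fails symmetry: d(5, 9) = |4·5 - 3·9| = |-7| = 7, but d(9, 5) = |4·9 - 3·5| = |21| = 21. Since 7 ≠ 21, d(x,y) ≠ d(y,x) in general.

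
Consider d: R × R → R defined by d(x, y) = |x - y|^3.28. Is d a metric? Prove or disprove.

No. d(x,y) = |x-y|^3.28 fails the triangle inequality since p = 3.28 > 1. Counterexample: x = -4, y = 3, z = 8. d(x,z) = |-4 - 8|^3.28 = 12^3.28 ≈ 3465.0897, but d(x,y) + d(y,z) = 7^3.28 + 5^3.28 ≈ 591.4548 + 196.165 = 787.6198. Since 3465.0897 > 787.6198, the triangle inequality is violated.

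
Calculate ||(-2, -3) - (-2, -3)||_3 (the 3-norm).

(Σ|x_i - y_i|^3)^(1/3) = (|-2 - (-2)|^3 + |-3 - (-3)|^3)^(1/3)
= (0^3 + 0^3)^(1/3) = (0 + 0)^(1/3) = (0)^(1/3) = 0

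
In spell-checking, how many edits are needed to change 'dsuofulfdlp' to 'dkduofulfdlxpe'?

Let D[i][j] be the edit distance between the first i characters of 'dsuofulfdlp' and the first j characters of 'dkduofulfdlxpe', with D[i][0] = i, D[0][j] = j, and D[i][j] = D[i-1][j-1] if the characters match, else 1 + min(D[i-1][j], D[i][j-1], D[i-1][j-1]). Filling the table (rows: prefixes of 'dsuofulfdlp', columns: prefixes of 'dkduofulfdlxpe'):
     ε  d  k  d  u  o  f  u  l  f  d  l  x  p  e
  ε  0  1  2  3  4  5  6  7  8  9 10 11 12 13 14
  d  1  0  1  2  3  4  5  6  7  8  9 10 11 12 13
  s  2  1  1  2  3  4  5  6  7  8  9 10 11 12 13
  u  3  2  2  2  2  3  4  5  6  7  8  9 10 11 12
  o  4  3  3  3  3  2  3  4  5  6  7  8  9 10 11
  f  5  4  4  4  4  3  2  3  4  5  6  7  8  9 10
  u  6  5  5  5  4  4  3  2  3  4  5  6  7  8  9
  l  7  6  6  6  5  5  4  3  2  3  4  5  6  7  8
  f  8  7  7  7  6  6  5  4  3  2  3  4  5  6  7
  d  9  8  8  7  7  7  6  5  4  3  2  3  4  5  6
  l 10  9  9  8  8  8  7  6  5  4  3  2  3  4  5
  p 11 10 10  9  9  9  8  7  6  5  4  3  3  3  4
The bottom-right entry gives D[11][14] = 4, so no sequence of fewer than 4 edits works. Backtracking through the table gives one optimal edit sequence (4 edits):
  dsuofulfdlp → dksuofulfdlp (ins k @2)
  dksuofulfdlp → dkduofulfdlp (sub s→d @3)
  dkduofulfdlp → dkduofulfdlxp (ins x @12)
  dkduofulfdlxp → dkduofulfdlxpe (ins e @14)
Edit distance = 4.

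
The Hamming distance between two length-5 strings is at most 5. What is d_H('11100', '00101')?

Differing positions: 1, 2, 5. Hamming distance = 3. The maximum possible Hamming distance for length-5 strings is 5, so d_H/5 = 3/5 = 0.6.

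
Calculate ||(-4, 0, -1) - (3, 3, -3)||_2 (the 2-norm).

(Σ|x_i - y_i|^2)^(1/2) = (|-4 - 3|^2 + |0 - 3|^2 + |-1 - (-3)|^2)^(1/2)
= (7^2 + 3^2 + 2^2)^(1/2) = (49 + 9 + 4)^(1/2) = (62)^(1/2) ≈ 7.874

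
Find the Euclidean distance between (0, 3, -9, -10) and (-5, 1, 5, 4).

√(Σ(x_i - y_i)²) = √((0 - (-5))² + (3 - 1)² + (-9 - 5)² + (-10 - 4)²)
= √(5² + 2² + (-14)² + (-14)²) = √(25 + 4 + 196 + 196) = √421 ≈ 20.5183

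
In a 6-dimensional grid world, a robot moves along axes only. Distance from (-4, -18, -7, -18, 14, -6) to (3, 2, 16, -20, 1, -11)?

Σ|x_i - y_i| = |-4 - 3| + |-18 - 2| + |-7 - 16| + |-18 - (-20)| + |14 - 1| + |-6 - (-11)| = 7 + 20 + 23 + 2 + 13 + 5 = 70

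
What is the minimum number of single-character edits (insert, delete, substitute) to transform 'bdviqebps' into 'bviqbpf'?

Let D[i][j] be the edit distance between the first i characters of 'bdviqebps' and the first j characters of 'bviqbpf', with D[i][0] = i, D[0][j] = j, and D[i][j] = D[i-1][j-1] if the characters match, else 1 + min(D[i-1][j], D[i][j-1], D[i-1][j-1]). Filling the table (rows: prefixes of 'bdviqebps', columns: prefixes of 'bviqbpf'):
     ε  b  v  i  q  b  p  f
  ε  0  1  2  3  4  5  6  7
  b  1  0  1  2  3  4  5  6
  d  2  1  1  2  3  4  5  6
  v  3  2  1  2  3  4  5  6
  i  4  3  2  1  2  3  4  5
  q  5  4  3  2  1  2  3  4
  e  6  5  4  3  2  2  3  4
  b  7  6  5  4  3  2  3  4
  p  8  7  6  5  4  3  2  3
  s  9  8  7  6  5  4  3  3
The bottom-right entry gives D[9][7] = 3, so no sequence of fewer than 3 edits works. Backtracking through the table gives one optimal edit sequence (3 edits):
  bdviqebps → bviqebps (del d @2)
  bviqebps → bviqbps (del e @5)
  bviqbps → bviqbpf (sub s→f @7)
Edit distance = 3.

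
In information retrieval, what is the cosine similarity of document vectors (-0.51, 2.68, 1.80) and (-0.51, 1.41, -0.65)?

With u = (-0.51, 2.68, 1.80), v = (-0.51, 1.41, -0.65):
u·v = (-0.51)·(-0.51) + 2.68·1.41 + 1.8·(-0.65) = 0.2601 + 3.7788 + (-1.17) = 2.8689.
|u| = √((-0.51)² + 2.68² + 1.8²) = √(0.2601 + 7.1824 + 3.24) = √10.6825, |v| = √((-0.51)² + 1.41² + (-0.65)²) = √(0.2601 + 1.9881 + 0.4225) = √2.6707.
cos θ = (u·v)/(|u||v|) = 2.8689/(√10.6825·√2.6707) ≈ 0.5371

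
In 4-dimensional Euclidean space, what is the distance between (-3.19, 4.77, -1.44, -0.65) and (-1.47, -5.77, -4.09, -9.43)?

√(Σ(x_i - y_i)²) = √((-3.19 - (-1.47))² + (4.77 - (-5.77))² + (-1.44 - (-4.09))² + (-0.65 - (-9.43))²)
= √((-1.72)² + 10.54² + 2.65² + 8.78²) = √(2.9584 + 111.0916 + 7.0225 + 77.0884) = √198.1609 ≈ 14.077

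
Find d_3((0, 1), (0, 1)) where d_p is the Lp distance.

(Σ|x_i - y_i|^3)^(1/3) = (|0 - 0|^3 + |1 - 1|^3)^(1/3)
= (0^3 + 0^3)^(1/3) = (0 + 0)^(1/3) = (0)^(1/3) = 0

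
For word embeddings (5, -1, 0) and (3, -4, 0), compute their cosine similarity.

With u = (5, -1, 0), v = (3, -4, 0):
u·v = 5·3 + (-1)·(-4) + 0·0 = 15 + 4 + 0 = 19.
|u| = √(5² + (-1)² + 0²) = √26, |v| = √(3² + (-4)² + 0²) = √25, so |u||v| = √(26·25) = √650.
cos θ = (u·v)/(|u||v|) = 19/√650 ≈ 0.7452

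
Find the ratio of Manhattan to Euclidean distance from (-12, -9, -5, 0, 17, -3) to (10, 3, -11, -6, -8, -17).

L1 = |-12 - 10| + |-9 - 3| + |-5 - (-11)| + |0 - (-6)| + |17 - (-8)| + |-3 - (-17)| = 22 + 12 + 6 + 6 + 25 + 14 = 85
L2 = √(22² + 12² + 6² + 6² + 25² + 14²) = √1521 = 39
L1 ≥ L2 always (equality iff movement is along one axis); L1 > L2 here.
Ratio L1/L2 = 85/39 ≈ 2.1795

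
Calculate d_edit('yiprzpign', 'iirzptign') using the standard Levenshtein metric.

Let D[i][j] be the edit distance between the first i characters of 'yiprzpign' and the first j characters of 'iirzptign', with D[i][0] = i, D[0][j] = j, and D[i][j] = D[i-1][j-1] if the characters match, else 1 + min(D[i-1][j], D[i][j-1], D[i-1][j-1]). Filling the table (rows: prefixes of 'yiprzpign', columns: prefixes of 'iirzptign'):
     ε  i  i  r  z  p  t  i  g  n
  ε  0  1  2  3  4  5  6  7  8  9
  y  1  1  2  3  4  5  6  7  8  9
  i  2  1  1  2  3  4  5  6  7  8
  p  3  2  2  2  3  3  4  5  6  7
  r  4  3  3  2  3  4  4  5  6  7
  z  5  4  4  3  2  3  4  5  6  7
  p  6  5  5  4  3  2  3  4  5  6
  i  7  6  5  5  4  3  3  3  4  5
  g  8  7  6  6  5  4  4  4  3  4
  n  9  8  7  7  6  5  5  5  4  3
The bottom-right entry gives D[9][9] = 3, so no sequence of fewer than 3 edits works. Backtracking through the table gives one optimal edit sequence (3 edits):
  yiprzpign → iprzpign (del y @1)
  iprzpign → iirzpign (sub p→i @2)
  iirzpign → iirzptign (ins t @6)
Edit distance = 3.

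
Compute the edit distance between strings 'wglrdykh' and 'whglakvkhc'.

Let D[i][j] be the edit distance between the first i characters of 'wglrdykh' and the first j characters of 'whglakvkhc', with D[i][0] = i, D[0][j] = j, and D[i][j] = D[i-1][j-1] if the characters match, else 1 + min(D[i-1][j], D[i][j-1], D[i-1][j-1]). Filling the table (rows: prefixes of 'wglrdykh', columns: prefixes of 'whglakvkhc'):
     ε  w  h  g  l  a  k  v  k  h  c
  ε  0  1  2  3  4  5  6  7  8  9 10
  w  1  0  1  2  3  4  5  6  7  8  9
  g  2  1  1  1  2  3  4  5  6  7  8
  l  3  2  2  2  1  2  3  4  5  6  7
  r  4  3  3  3  2  2  3  4  5  6  7
  d  5  4  4  4  3  3  3  4  5  6  7
  y  6  5  5  5  4  4  4  4  5  6  7
  k  7  6  6  6  5  5  4  5  4  5  6
  h  8  7  6  7  6  6  5  5  5  4  5
The bottom-right entry gives D[8][10] = 5, so no sequence of fewer than 5 edits works. Backtracking through the table gives one optimal edit sequence (5 edits):
  wglrdykh → whglrdykh (ins h @2)
  whglrdykh → whgladykh (sub r→a @5)
  whgladykh → whglakykh (sub d→k @6)
  whglakykh → whglakvkh (sub y→v @7)
  whglakvkh → whglakvkhc (ins c @10)
Edit distance = 5.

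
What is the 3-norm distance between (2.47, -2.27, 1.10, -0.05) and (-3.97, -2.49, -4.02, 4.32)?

(Σ|x_i - y_i|^3)^(1/3) = (|2.47 - (-3.97)|^3 + |-2.27 - (-2.49)|^3 + |1.1 - (-4.02)|^3 + |-0.05 - 4.32|^3)^(1/3)
= (6.44^3 + 0.22^3 + 5.12^3 + 4.37^3)^(1/3) ≈ (267.09 + 0.0106 + 134.2177 + 83.4535)^(1/3) = (484.7718)^(1/3) ≈ 7.8556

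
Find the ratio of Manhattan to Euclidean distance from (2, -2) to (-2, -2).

L1 = |2 - (-2)| + |-2 - (-2)| = 4 + 0 = 4
L2 = √(4² + 0²) = √16 = 4
L1 ≥ L2 always (equality iff movement is along one axis); L1 = L2 here (movement is along a single axis).
Ratio L1/L2 = 4/4 = 1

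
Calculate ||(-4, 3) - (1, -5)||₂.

√(Σ(x_i - y_i)²) = √((-4 - 1)² + (3 - (-5))²)
= √((-5)² + 8²) = √(25 + 64) = √89 ≈ 9.434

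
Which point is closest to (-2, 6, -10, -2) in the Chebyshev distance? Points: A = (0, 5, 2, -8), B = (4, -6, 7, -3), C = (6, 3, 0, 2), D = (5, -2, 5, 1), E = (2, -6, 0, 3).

Distances: d(A) = 12, d(B) = 17, d(C) = 10, d(D) = 15, d(E) = 12. Nearest: C = (6, 3, 0, 2) with distance 10.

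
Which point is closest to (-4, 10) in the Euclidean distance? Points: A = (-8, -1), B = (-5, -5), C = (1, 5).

Distances: d(A) ≈ 11.7047, d(B) ≈ 15.0333, d(C) ≈ 7.0711. Nearest: C = (1, 5) with distance 7.0711.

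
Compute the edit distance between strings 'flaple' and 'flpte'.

Let D[i][j] be the edit distance between the first i characters of 'flaple' and the first j characters of 'flpte', with D[i][0] = i, D[0][j] = j, and D[i][j] = D[i-1][j-1] if the characters match, else 1 + min(D[i-1][j], D[i][j-1], D[i-1][j-1]). Filling the table (rows: prefixes of 'flaple', columns: prefixes of 'flpte'):
     ε  f  l  p  t  e
  ε  0  1  2  3  4  5
  f  1  0  1  2  3  4
  l  2  1  0  1  2  3
  a  3  2  1  1  2  3
  p  4  3  2  1  2  3
  l  5  4  3  2  2  3
  e  6  5  4  3  3  2
The bottom-right entry gives D[6][5] = 2, so no sequence of fewer than 2 edits works. Backtracking through the table gives one optimal edit sequence (2 edits):
  flaple → flple (del a @3)
  flple → flpte (sub l→t @4)
Edit distance = 2.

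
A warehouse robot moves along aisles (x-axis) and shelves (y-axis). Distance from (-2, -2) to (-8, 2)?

Σ|x_i - y_i| = |-2 - (-8)| + |-2 - 2| = 6 + 4 = 10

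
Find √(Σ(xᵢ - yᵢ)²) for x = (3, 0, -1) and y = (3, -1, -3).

√(Σ(x_i - y_i)²) = √((3 - 3)² + (0 - (-1))² + (-1 - (-3))²)
= √(0² + 1² + 2²) = √(0 + 1 + 4) = √5 ≈ 2.2361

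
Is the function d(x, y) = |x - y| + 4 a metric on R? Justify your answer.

No. d fails identity of indiscernibles (specifically d(x,x) = 0): d(0, 0) = |0 - 0| + 4 = 0 + 4 = 4 ≠ 0.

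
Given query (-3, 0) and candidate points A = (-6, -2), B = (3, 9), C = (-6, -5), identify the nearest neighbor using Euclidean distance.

Distances: d(A) ≈ 3.6056, d(B) ≈ 10.8167, d(C) ≈ 5.831. Nearest: A = (-6, -2) with distance 3.6056.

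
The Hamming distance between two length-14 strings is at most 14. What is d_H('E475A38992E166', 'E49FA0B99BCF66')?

Differing positions: 3, 4, 6, 7, 10, 11, 12. Hamming distance = 7. The maximum possible Hamming distance for length-14 strings is 14, so d_H/14 = 7/14 = 0.5.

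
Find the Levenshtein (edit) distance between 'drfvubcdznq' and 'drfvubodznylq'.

Let D[i][j] be the edit distance between the first i characters of 'drfvubcdznq' and the first j characters of 'drfvubodznylq', with D[i][0] = i, D[0][j] = j, and D[i][j] = D[i-1][j-1] if the characters match, else 1 + min(D[i-1][j], D[i][j-1], D[i-1][j-1]). Filling the table (rows: prefixes of 'drfvubcdznq', columns: prefixes of 'drfvubodznylq'):
     ε  d  r  f  v  u  b  o  d  z  n  y  l  q
  ε  0  1  2  3  4  5  6  7  8  9 10 11 12 13
  d  1  0  1  2  3  4  5  6  7  8  9 10 11 12
  r  2  1  0  1  2  3  4  5  6  7  8  9 10 11
  f  3  2  1  0  1  2  3  4  5  6  7  8  9 10
  v  4  3  2  1  0  1  2  3  4  5  6  7  8  9
  u  5  4  3  2  1  0  1  2  3  4  5  6  7  8
  b  6  5  4  3  2  1  0  1  2  3  4  5  6  7
  c  7  6  5  4  3  2  1  1  2  3  4  5  6  7
  d  8  7  6  5  4  3  2  2  1  2  3  4  5  6
  z  9  8  7  6  5  4  3  3  2  1  2  3  4  5
  n 10  9  8  7  6  5  4  4  3  2  1  2  3  4
  q 11 10  9  8  7  6  5  5  4  3  2  2  3  3
The bottom-right entry gives D[11][13] = 3, so no sequence of fewer than 3 edits works. Backtracking through the table gives one optimal edit sequence (3 edits):
  drfvubcdznq → drfvubodznq (sub c→o @7)
  drfvubodznq → drfvubodznyq (ins y @11)
  drfvubodznyq → drfvubodznylq (ins l @12)
Edit distance = 3.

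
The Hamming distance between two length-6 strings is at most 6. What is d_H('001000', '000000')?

Differing positions: 3. Hamming distance = 1. The maximum possible Hamming distance for length-6 strings is 6, so d_H/6 = 1/6 ≈ 0.1667.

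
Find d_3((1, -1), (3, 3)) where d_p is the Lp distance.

(Σ|x_i - y_i|^3)^(1/3) = (|1 - 3|^3 + |-1 - 3|^3)^(1/3)
= (2^3 + 4^3)^(1/3) = (8 + 64)^(1/3) = (72)^(1/3) ≈ 4.1602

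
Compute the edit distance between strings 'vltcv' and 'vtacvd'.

Let D[i][j] be the edit distance between the first i characters of 'vltcv' and the first j characters of 'vtacvd', with D[i][0] = i, D[0][j] = j, and D[i][j] = D[i-1][j-1] if the characters match, else 1 + min(D[i-1][j], D[i][j-1], D[i-1][j-1]). Filling the table (rows: prefixes of 'vltcv', columns: prefixes of 'vtacvd'):
     ε  v  t  a  c  v  d
  ε  0  1  2  3  4  5  6
  v  1  0  1  2  3  4  5
  l  2  1  1  2  3  4  5
  t  3  2  1  2  3  4  5
  c  4  3  2  2  2  3  4
  v  5  4  3  3  3  2  3
The bottom-right entry gives D[5][6] = 3, so no sequence of fewer than 3 edits works. Backtracking through the table gives one optimal edit sequence (3 edits):
  vltcv → vttcv (sub l→t @2)
  vttcv → vtacv (sub t→a @3)
  vtacv → vtacvd (ins d @6)
Edit distance = 3.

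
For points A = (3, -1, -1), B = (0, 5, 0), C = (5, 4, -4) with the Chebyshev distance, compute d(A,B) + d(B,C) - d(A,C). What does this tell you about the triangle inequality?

d(A,B) = max(3, 6, 1) = 6, d(B,C) = max(5, 1, 4) = 5, d(A,C) = max(2, 5, 3) = 5.
d(A,B) + d(B,C) - d(A,C) = 6 + 5 - 5 = 11 - 5 = 6. This is ≥ 0, so the triangle inequality holds for these points.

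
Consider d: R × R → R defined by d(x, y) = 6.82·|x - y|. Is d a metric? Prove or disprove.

Yes. Since |x - y| is a metric on R and 6.82 > 0, the positive scalar multiple 6.82·|x - y| is also a metric: scaling by a positive constant preserves non-negativity, identity (d=0 ⟺ |x-y|=0 ⟺ x=y), symmetry, and the triangle inequality.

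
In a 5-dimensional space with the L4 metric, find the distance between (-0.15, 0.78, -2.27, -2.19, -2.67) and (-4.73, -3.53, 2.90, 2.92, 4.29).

(Σ|x_i - y_i|^4)^(1/4) = (|-0.15 - (-4.73)|^4 + |0.78 - (-3.53)|^4 + |-2.27 - 2.9|^4 + |-2.19 - 2.92|^4 + |-2.67 - 4.29|^4)^(1/4)
= (4.58^4 + 4.31^4 + 5.17^4 + 5.11^4 + 6.96^4)^(1/4) ≈ (440.0094 + 345.0715 + 714.4341 + 681.8418 + 2346.5886)^(1/4) = (4527.9454)^(1/4) ≈ 8.203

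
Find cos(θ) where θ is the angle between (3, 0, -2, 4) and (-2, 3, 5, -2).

With u = (3, 0, -2, 4), v = (-2, 3, 5, -2):
u·v = 3·(-2) + 0·3 + (-2)·5 + 4·(-2) = (-6) + 0 + (-10) + (-8) = -24.
|u| = √(3² + 0² + (-2)² + 4²) = √29, |v| = √((-2)² + 3² + 5² + (-2)²) = √42, so |u||v| = √(29·42) = √1218.
cos θ = (u·v)/(|u||v|) = -24/√1218 ≈ -0.6877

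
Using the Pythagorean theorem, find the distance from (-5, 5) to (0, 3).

√(Σ(x_i - y_i)²) = √((-5 - 0)² + (5 - 3)²)
= √((-5)² + 2²) = √(25 + 4) = √29 ≈ 5.3852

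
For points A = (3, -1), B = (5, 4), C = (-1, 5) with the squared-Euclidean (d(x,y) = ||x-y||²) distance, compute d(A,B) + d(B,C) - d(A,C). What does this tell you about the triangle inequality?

d(A,B) = 2² + 5² = 29, d(B,C) = 6² + 1² = 37, d(A,C) = 4² + 6² = 52.
d(A,B) + d(B,C) - d(A,C) = 29 + 37 - 52 = 66 - 52 = 14. This is ≥ 0, so the triangle inequality holds for these points.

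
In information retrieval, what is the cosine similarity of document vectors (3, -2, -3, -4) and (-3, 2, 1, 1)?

With u = (3, -2, -3, -4), v = (-3, 2, 1, 1):
u·v = 3·(-3) + (-2)·2 + (-3)·1 + (-4)·1 = (-9) + (-4) + (-3) + (-4) = -20.
|u| = √(3² + (-2)² + (-3)² + (-4)²) = √38, |v| = √((-3)² + 2² + 1² + 1²) = √15, so |u||v| = √(38·15) = √570.
cos θ = (u·v)/(|u||v|) = -20/√570 ≈ -0.8377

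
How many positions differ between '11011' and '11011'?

Differing positions: none. Hamming distance = 0.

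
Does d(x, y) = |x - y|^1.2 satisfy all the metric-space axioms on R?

No. d(x,y) = |x-y|^1.2 fails the triangle inequality since p = 1.2 > 1. Counterexample: x = 3, y = 14, z = 18. d(x,z) = |3 - 18|^1.2 = 15^1.2 ≈ 25.7816, but d(x,y) + d(y,z) = 11^1.2 + 4^1.2 ≈ 17.7693 + 5.278 = 23.0473. Since 25.7816 > 23.0473, the triangle inequality is violated.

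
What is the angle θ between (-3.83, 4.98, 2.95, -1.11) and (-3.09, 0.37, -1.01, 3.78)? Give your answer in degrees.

With u = (-3.83, 4.98, 2.95, -1.11), v = (-3.09, 0.37, -1.01, 3.78):
u·v = (-3.83)·(-3.09) + 4.98·0.37 + 2.95·(-1.01) + (-1.11)·3.78 = 11.8347 + 1.8426 + (-2.9795) + (-4.1958) = 6.502.
|u| = √((-3.83)² + 4.98² + 2.95² + (-1.11)²) = √(14.6689 + 24.8004 + 8.7025 + 1.2321) = √49.4039, |v| = √((-3.09)² + 0.37² + (-1.01)² + 3.78²) = √(9.5481 + 0.1369 + 1.0201 + 14.2884) = √24.9935.
cos θ = (u·v)/(|u||v|) = 6.502/(√49.4039·√24.9935) ≈ 0.185035
θ = arccos(0.185035) ≈ 79.34°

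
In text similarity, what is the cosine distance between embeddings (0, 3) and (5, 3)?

With u = (0, 3), v = (5, 3):
u·v = 0·5 + 3·3 = 0 + 9 = 9.
|u| = √(0² + 3²) = √9, |v| = √(5² + 3²) = √34, so |u||v| = √(9·34) = √306.
cos θ = (u·v)/(|u||v|) = 9/√306 ≈ 0.5145
Cosine distance = 1 - cos θ ≈ 1 - 0.5145 = 0.4855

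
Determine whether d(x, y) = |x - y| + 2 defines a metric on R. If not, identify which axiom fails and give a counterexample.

No. d fails identity of indiscernibles (specifically d(x,x) = 0): d(-8, -8) = |-8 - (-8)| + 2 = 0 + 2 = 2 ≠ 0.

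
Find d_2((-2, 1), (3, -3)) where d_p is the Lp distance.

(Σ|x_i - y_i|^2)^(1/2) = (|-2 - 3|^2 + |1 - (-3)|^2)^(1/2)
= (5^2 + 4^2)^(1/2) = (25 + 16)^(1/2) = (41)^(1/2) ≈ 6.4031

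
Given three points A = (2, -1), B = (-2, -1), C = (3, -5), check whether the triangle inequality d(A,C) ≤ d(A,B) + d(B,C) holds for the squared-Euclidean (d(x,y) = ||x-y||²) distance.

d(A,B) = 4² + 0² = 16, d(B,C) = 5² + 4² = 41, d(A,C) = 1² + 4² = 17.
d(A,C) = 17 ≤ 16 + 41 = 57. Triangle inequality is satisfied.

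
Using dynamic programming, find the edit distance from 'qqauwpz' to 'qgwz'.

Let D[i][j] be the edit distance between the first i characters of 'qqauwpz' and the first j characters of 'qgwz', with D[i][0] = i, D[0][j] = j, and D[i][j] = D[i-1][j-1] if the characters match, else 1 + min(D[i-1][j], D[i][j-1], D[i-1][j-1]). Filling the table (rows: prefixes of 'qqauwpz', columns: prefixes of 'qgwz'):
     ε  q  g  w  z
  ε  0  1  2  3  4
  q  1  0  1  2  3
  q  2  1  1  2  3
  a  3  2  2  2  3
  u  4  3  3  3  3
  w  5  4  4  3  4
  p  6  5  5  4  4
  z  7  6  6  5  4
The bottom-right entry gives D[7][4] = 4, so no sequence of fewer than 4 edits works. Backtracking through the table gives one optimal edit sequence (4 edits):
  qqauwpz → qauwpz (del q @1)
  qauwpz → quwpz (del a @2)
  quwpz → qgwpz (sub u→g @2)
  qgwpz → qgwz (del p @4)
Edit distance = 4.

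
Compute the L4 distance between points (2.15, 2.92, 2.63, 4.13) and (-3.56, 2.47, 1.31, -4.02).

(Σ|x_i - y_i|^4)^(1/4) = (|2.15 - (-3.56)|^4 + |2.92 - 2.47|^4 + |2.63 - 1.31|^4 + |4.13 - (-4.02)|^4)^(1/4)
= (5.71^4 + 0.45^4 + 1.32^4 + 8.15^4)^(1/4) ≈ (1063.0273 + 0.041 + 3.036 + 4411.9485)^(1/4) = (5478.0528)^(1/4) ≈ 8.6031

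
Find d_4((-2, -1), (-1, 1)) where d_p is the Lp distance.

(Σ|x_i - y_i|^4)^(1/4) = (|-2 - (-1)|^4 + |-1 - 1|^4)^(1/4)
= (1^4 + 2^4)^(1/4) = (1 + 16)^(1/4) = (17)^(1/4) ≈ 2.0305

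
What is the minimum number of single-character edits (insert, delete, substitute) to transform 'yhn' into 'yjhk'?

Let D[i][j] be the edit distance between the first i characters of 'yhn' and the first j characters of 'yjhk', with D[i][0] = i, D[0][j] = j, and D[i][j] = D[i-1][j-1] if the characters match, else 1 + min(D[i-1][j], D[i][j-1], D[i-1][j-1]). Filling the table (rows: prefixes of 'yhn', columns: prefixes of 'yjhk'):
     ε  y  j  h  k
  ε  0  1  2  3  4
  y  1  0  1  2  3
  h  2  1  1  1  2
  n  3  2  2  2  2
The bottom-right entry gives D[3][4] = 2, so no sequence of fewer than 2 edits works. Backtracking through the table gives one optimal edit sequence (2 edits):
  yhn → yjhn (ins j @2)
  yjhn → yjhk (sub n→k @4)
Edit distance = 2.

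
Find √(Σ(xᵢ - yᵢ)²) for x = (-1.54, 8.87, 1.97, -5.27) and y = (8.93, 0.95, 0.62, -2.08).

√(Σ(x_i - y_i)²) = √((-1.54 - 8.93)² + (8.87 - 0.95)² + (1.97 - 0.62)² + (-5.27 - (-2.08))²)
= √((-10.47)² + 7.92² + 1.35² + (-3.19)²) = √(109.6209 + 62.7264 + 1.8225 + 10.1761) = √184.3459 ≈ 13.5774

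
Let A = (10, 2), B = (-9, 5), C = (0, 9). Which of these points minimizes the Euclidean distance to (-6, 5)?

Distances: d(A) ≈ 16.2788, d(B) = 3, d(C) ≈ 7.2111. Nearest: B = (-9, 5) with distance 3.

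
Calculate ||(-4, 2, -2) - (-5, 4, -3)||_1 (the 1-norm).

Σ|x_i - y_i| = |-4 - (-5)| + |2 - 4| + |-2 - (-3)| = 1 + 2 + 1 = 4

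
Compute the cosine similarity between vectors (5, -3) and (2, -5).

With u = (5, -3), v = (2, -5):
u·v = 5·2 + (-3)·(-5) = 10 + 15 = 25.
|u| = √(5² + (-3)²) = √34, |v| = √(2² + (-5)²) = √29, so |u||v| = √(34·29) = √986.
cos θ = (u·v)/(|u||v|) = 25/√986 ≈ 0.7962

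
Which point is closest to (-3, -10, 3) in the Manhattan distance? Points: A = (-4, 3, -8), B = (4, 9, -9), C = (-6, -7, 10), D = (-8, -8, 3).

Distances: d(A) = 25, d(B) = 38, d(C) = 13, d(D) = 7. Nearest: D = (-8, -8, 3) with distance 7.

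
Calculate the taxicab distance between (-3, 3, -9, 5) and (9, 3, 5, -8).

Σ|x_i - y_i| = |-3 - 9| + |3 - 3| + |-9 - 5| + |5 - (-8)| = 12 + 0 + 14 + 13 = 39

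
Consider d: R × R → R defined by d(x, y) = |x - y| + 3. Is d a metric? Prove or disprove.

No. d fails identity of indiscernibles (specifically d(x,x) = 0): d(-6, -6) = |-6 - (-6)| + 3 = 0 + 3 = 3 ≠ 0.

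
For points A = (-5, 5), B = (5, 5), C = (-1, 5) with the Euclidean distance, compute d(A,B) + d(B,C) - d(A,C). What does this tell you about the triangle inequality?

d(A,B) = √(10² + 0²) = √100 = 10, d(B,C) = √(6² + 0²) = √36 = 6, d(A,C) = √(4² + 0²) = √16 = 4.
d(A,B) + d(B,C) - d(A,C) = 10 + 6 - 4 = 16 - 4 = 12. This is ≥ 0, so the triangle inequality holds for these points.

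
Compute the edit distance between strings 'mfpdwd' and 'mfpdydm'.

Let D[i][j] be the edit distance between the first i characters of 'mfpdwd' and the first j characters of 'mfpdydm', with D[i][0] = i, D[0][j] = j, and D[i][j] = D[i-1][j-1] if the characters match, else 1 + min(D[i-1][j], D[i][j-1], D[i-1][j-1]). Filling the table (rows: prefixes of 'mfpdwd', columns: prefixes of 'mfpdydm'):
     ε  m  f  p  d  y  d  m
  ε  0  1  2  3  4  5  6  7
  m  1  0  1  2  3  4  5  6
  f  2  1  0  1  2  3  4  5
  p  3  2  1  0  1  2  3  4
  d  4  3  2  1  0  1  2  3
  w  5  4  3  2  1  1  2  3
  d  6  5  4  3  2  2  1  2
The bottom-right entry gives D[6][7] = 2, so no sequence of fewer than 2 edits works. Backtracking through the table gives one optimal edit sequence (2 edits):
  mfpdwd → mfpdyd (sub w→y @5)
  mfpdyd → mfpdydm (ins m @7)
Edit distance = 2.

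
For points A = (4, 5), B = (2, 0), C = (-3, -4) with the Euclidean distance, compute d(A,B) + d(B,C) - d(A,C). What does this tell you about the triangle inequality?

d(A,B) = √(2² + 5²) = √29 ≈ 5.3852, d(B,C) = √(5² + 4²) = √41 ≈ 6.4031, d(A,C) = √(7² + 9²) = √130 ≈ 11.4018.
d(A,B) + d(B,C) - d(A,C) = 5.3852 + 6.4031 - 11.4018 = 11.7883 - 11.4018 = 0.3865 (to 4 decimal places). This is ≥ 0, so the triangle inequality holds for these points.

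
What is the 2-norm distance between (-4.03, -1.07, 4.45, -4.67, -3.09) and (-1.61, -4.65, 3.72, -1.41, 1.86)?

(Σ|x_i - y_i|^2)^(1/2) = (|-4.03 - (-1.61)|^2 + |-1.07 - (-4.65)|^2 + |4.45 - 3.72|^2 + |-4.67 - (-1.41)|^2 + |-3.09 - 1.86|^2)^(1/2)
= (2.42^2 + 3.58^2 + 0.73^2 + 3.26^2 + 4.95^2)^(1/2) = (5.8564 + 12.8164 + 0.5329 + 10.6276 + 24.5025)^(1/2) = (54.3358)^(1/2) ≈ 7.3713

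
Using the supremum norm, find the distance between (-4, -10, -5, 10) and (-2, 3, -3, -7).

max(|x_i - y_i|) = max(|-4 - (-2)|, |-10 - 3|, |-5 - (-3)|, |10 - (-7)|) = max(2, 13, 2, 17) = 17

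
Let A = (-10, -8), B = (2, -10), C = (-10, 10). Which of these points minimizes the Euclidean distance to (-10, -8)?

Distances: d(A) = 0, d(B) ≈ 12.1655, d(C) = 18. Nearest: A = (-10, -8) with distance 0.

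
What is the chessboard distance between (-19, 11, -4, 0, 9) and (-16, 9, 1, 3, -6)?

max(|x_i - y_i|) = max(|-19 - (-16)|, |11 - 9|, |-4 - 1|, |0 - 3|, |9 - (-6)|) = max(3, 2, 5, 3, 15) = 15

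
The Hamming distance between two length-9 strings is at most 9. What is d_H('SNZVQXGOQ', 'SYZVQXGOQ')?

Differing positions: 2. Hamming distance = 1. The maximum possible Hamming distance for length-9 strings is 9, so d_H/9 = 1/9 ≈ 0.1111.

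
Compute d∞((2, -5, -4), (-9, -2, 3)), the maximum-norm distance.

max(|x_i - y_i|) = max(|2 - (-9)|, |-5 - (-2)|, |-4 - 3|) = max(11, 3, 7) = 11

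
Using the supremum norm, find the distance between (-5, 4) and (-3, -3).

max(|x_i - y_i|) = max(|-5 - (-3)|, |4 - (-3)|) = max(2, 7) = 7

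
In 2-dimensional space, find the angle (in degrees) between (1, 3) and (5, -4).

With u = (1, 3), v = (5, -4):
u·v = 1·5 + 3·(-4) = 5 + (-12) = -7.
|u| = √(1² + 3²) = √10, |v| = √(5² + (-4)²) = √41, so |u||v| = √(10·41) = √410.
cos θ = (u·v)/(|u||v|) = -7/√410 ≈ -0.345705
θ = arccos(-0.345705) ≈ 110.22°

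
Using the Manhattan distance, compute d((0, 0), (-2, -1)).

Σ|x_i - y_i| = |0 - (-2)| + |0 - (-1)| = 2 + 1 = 3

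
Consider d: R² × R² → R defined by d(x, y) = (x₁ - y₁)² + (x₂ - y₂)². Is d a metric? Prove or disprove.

No. The squared Euclidean distance fails the triangle inequality. Counterexample: x = (0, 0), y = (5, 3), z = (10, 6). d(x,z) = 10² + 6² = 136, but d(x,y) + d(y,z) = (5² + 3²) + (5² + 3²) = 34 + 34 = 68. Since 136 > 68, the triangle inequality is violated. (Note: √d, the ordinary Euclidean distance, IS a metric.)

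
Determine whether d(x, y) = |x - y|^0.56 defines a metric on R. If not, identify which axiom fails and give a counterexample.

Yes. With 0 < p = 0.56 ≤ 1, d(x,y) = |x-y|^0.56 is a metric on R. Non-negativity and symmetry are immediate; |x-y|^0.56 = 0 ⟺ |x-y| = 0 ⟺ x = y. For the triangle inequality, the function t ↦ t^0.56 is subadditive on [0,∞) when p ≤ 1, so |x-z|^0.56 ≤ (|x-y| + |y-z|)^0.56 ≤ |x-y|^0.56 + |y-z|^0.56.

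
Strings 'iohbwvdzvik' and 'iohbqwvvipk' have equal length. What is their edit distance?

Let D[i][j] be the edit distance between the first i characters of 'iohbwvdzvik' and the first j characters of 'iohbqwvvipk', with D[i][0] = i, D[0][j] = j, and D[i][j] = D[i-1][j-1] if the characters match, else 1 + min(D[i-1][j], D[i][j-1], D[i-1][j-1]). Filling the table (rows: prefixes of 'iohbwvdzvik', columns: prefixes of 'iohbqwvvipk'):
     ε  i  o  h  b  q  w  v  v  i  p  k
  ε  0  1  2  3  4  5  6  7  8  9 10 11
  i  1  0  1  2  3  4  5  6  7  8  9 10
  o  2  1  0  1  2  3  4  5  6  7  8  9
  h  3  2  1  0  1  2  3  4  5  6  7  8
  b  4  3  2  1  0  1  2  3  4  5  6  7
  w  5  4  3  2  1  1  1  2  3  4  5  6
  v  6  5  4  3  2  2  2  1  2  3  4  5
  d  7  6  5  4  3  3  3  2  2  3  4  5
  z  8  7  6  5  4  4  4  3  3  3  4  5
  v  9  8  7  6  5  5  5  4  3  4  4  5
  i 10  9  8  7  6  6  6  5  4  3  4  5
  k 11 10  9  8  7  7  7  6  5  4  4  4
The bottom-right entry gives D[11][11] = 4, so no sequence of fewer than 4 edits works. Backtracking through the table gives one optimal edit sequence (4 edits):
  iohbwvdzvik → iohbqwvdzvik (ins q @5)
  iohbqwvdzvik → iohbqwvzvik (del d @8)
  iohbqwvzvik → iohbqwvvik (del z @8)
  iohbqwvvik → iohbqwvvipk (ins p @10)
Edit distance = 4.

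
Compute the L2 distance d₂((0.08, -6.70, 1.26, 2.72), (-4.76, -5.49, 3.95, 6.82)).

√(Σ(x_i - y_i)²) = √((0.08 - (-4.76))² + (-6.7 - (-5.49))² + (1.26 - 3.95)² + (2.72 - 6.82)²)
= √(4.84² + (-1.21)² + (-2.69)² + (-4.1)²) = √(23.4256 + 1.4641 + 7.2361 + 16.81) = √48.9358 ≈ 6.9954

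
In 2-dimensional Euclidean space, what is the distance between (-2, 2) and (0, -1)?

√(Σ(x_i - y_i)²) = √((-2 - 0)² + (2 - (-1))²)
= √((-2)² + 3²) = √(4 + 9) = √13 ≈ 3.6056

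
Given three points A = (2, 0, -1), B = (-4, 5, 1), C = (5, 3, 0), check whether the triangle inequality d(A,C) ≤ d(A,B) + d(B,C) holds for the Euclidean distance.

d(A,B) = √(6² + 5² + 2²) = √65 ≈ 8.0623, d(B,C) = √(9² + 2² + 1²) = √86 ≈ 9.2736, d(A,C) = √(3² + 3² + 1²) = √19 ≈ 4.3589.
d(A,C) ≈ 4.3589 ≤ 8.0623 + 9.2736 = 17.3359. Triangle inequality is satisfied.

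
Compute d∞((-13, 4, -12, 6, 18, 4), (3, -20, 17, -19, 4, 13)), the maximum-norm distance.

max(|x_i - y_i|) = max(|-13 - 3|, |4 - (-20)|, |-12 - 17|, |6 - (-19)|, |18 - 4|, |4 - 13|) = max(16, 24, 29, 25, 14, 9) = 29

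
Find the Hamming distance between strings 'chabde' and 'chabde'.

Differing positions: none. Hamming distance = 0.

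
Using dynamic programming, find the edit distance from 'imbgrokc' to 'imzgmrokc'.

Let D[i][j] be the edit distance between the first i characters of 'imbgrokc' and the first j characters of 'imzgmrokc', with D[i][0] = i, D[0][j] = j, and D[i][j] = D[i-1][j-1] if the characters match, else 1 + min(D[i-1][j], D[i][j-1], D[i-1][j-1]). Filling the table (rows: prefixes of 'imbgrokc', columns: prefixes of 'imzgmrokc'):
     ε  i  m  z  g  m  r  o  k  c
  ε  0  1  2  3  4  5  6  7  8  9
  i  1  0  1  2  3  4  5  6  7  8
  m  2  1  0  1  2  3  4  5  6  7
  b  3  2  1  1  2  3  4  5  6  7
  g  4  3  2  2  1  2  3  4  5  6
  r  5  4  3  3  2  2  2  3  4  5
  o  6  5  4  4  3  3  3  2  3  4
  k  7  6  5  5  4  4  4  3  2  3
  c  8  7  6  6  5  5  5  4  3  2
The bottom-right entry gives D[8][9] = 2, so no sequence of fewer than 2 edits works. Backtracking through the table gives one optimal edit sequence (2 edits):
  imbgrokc → imzgrokc (sub b→z @3)
  imzgrokc → imzgmrokc (ins m @5)
Edit distance = 2.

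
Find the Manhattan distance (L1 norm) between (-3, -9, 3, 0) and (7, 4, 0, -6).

Σ|x_i - y_i| = |-3 - 7| + |-9 - 4| + |3 - 0| + |0 - (-6)| = 10 + 13 + 3 + 6 = 32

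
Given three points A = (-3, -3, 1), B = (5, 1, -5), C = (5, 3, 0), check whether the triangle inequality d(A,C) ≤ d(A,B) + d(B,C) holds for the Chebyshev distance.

d(A,B) = max(8, 4, 6) = 8, d(B,C) = max(0, 2, 5) = 5, d(A,C) = max(8, 6, 1) = 8.
d(A,C) = 8 ≤ 8 + 5 = 13. Triangle inequality is satisfied.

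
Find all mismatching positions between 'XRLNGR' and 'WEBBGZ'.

Differing positions: 1, 2, 3, 4, 6. Hamming distance = 5.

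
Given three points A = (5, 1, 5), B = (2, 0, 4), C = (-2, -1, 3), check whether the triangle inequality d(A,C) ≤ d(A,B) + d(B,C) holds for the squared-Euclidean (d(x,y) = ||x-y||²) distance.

d(A,B) = 3² + 1² + 1² = 11, d(B,C) = 4² + 1² + 1² = 18, d(A,C) = 7² + 2² + 2² = 57.
d(A,C) = 57 > 11 + 18 = 29. Triangle inequality is VIOLATED. (Squared-Euclidean is not a metric — this is a counterexample.)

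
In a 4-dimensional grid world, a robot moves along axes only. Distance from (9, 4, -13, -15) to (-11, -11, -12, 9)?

Σ|x_i - y_i| = |9 - (-11)| + |4 - (-11)| + |-13 - (-12)| + |-15 - 9| = 20 + 15 + 1 + 24 = 60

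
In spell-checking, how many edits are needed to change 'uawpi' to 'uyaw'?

Let D[i][j] be the edit distance between the first i characters of 'uawpi' and the first j characters of 'uyaw', with D[i][0] = i, D[0][j] = j, and D[i][j] = D[i-1][j-1] if the characters match, else 1 + min(D[i-1][j], D[i][j-1], D[i-1][j-1]). Filling the table (rows: prefixes of 'uawpi', columns: prefixes of 'uyaw'):
     ε  u  y  a  w
  ε  0  1  2  3  4
  u  1  0  1  2  3
  a  2  1  1  1  2
  w  3  2  2  2  1
  p  4  3  3  3  2
  i  5  4  4  4  3
The bottom-right entry gives D[5][4] = 3, so no sequence of fewer than 3 edits works. Backtracking through the table gives one optimal edit sequence (3 edits):
  uawpi → uyawpi (ins y @2)
  uyawpi → uyawi (del p @5)
  uyawi → uyaw (del i @5)
Edit distance = 3.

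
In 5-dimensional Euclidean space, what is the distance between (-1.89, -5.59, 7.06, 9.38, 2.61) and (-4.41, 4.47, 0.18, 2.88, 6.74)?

√(Σ(x_i - y_i)²) = √((-1.89 - (-4.41))² + (-5.59 - 4.47)² + (7.06 - 0.18)² + (9.38 - 2.88)² + (2.61 - 6.74)²)
= √(2.52² + (-10.06)² + 6.88² + 6.5² + (-4.13)²) = √(6.3504 + 101.2036 + 47.3344 + 42.25 + 17.0569) = √214.1953 ≈ 14.6354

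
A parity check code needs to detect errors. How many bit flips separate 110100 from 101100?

Differing positions: 2, 3. Hamming distance = 2.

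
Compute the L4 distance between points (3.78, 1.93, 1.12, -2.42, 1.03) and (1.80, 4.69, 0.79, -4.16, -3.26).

(Σ|x_i - y_i|^4)^(1/4) = (|3.78 - 1.8|^4 + |1.93 - 4.69|^4 + |1.12 - 0.79|^4 + |-2.42 - (-4.16)|^4 + |1.03 - (-3.26)|^4)^(1/4)
= (1.98^4 + 2.76^4 + 0.33^4 + 1.74^4 + 4.29^4)^(1/4) ≈ (15.3695 + 58.0278 + 0.0119 + 9.1664 + 338.7109)^(1/4) = (421.2865)^(1/4) ≈ 4.5305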